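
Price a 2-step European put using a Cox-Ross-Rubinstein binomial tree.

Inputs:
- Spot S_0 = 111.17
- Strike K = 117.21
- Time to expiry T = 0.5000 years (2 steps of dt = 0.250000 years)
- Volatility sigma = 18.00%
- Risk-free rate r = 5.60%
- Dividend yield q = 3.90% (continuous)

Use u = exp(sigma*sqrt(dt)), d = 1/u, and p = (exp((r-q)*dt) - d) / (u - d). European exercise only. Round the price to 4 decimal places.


Answer: Price = V(0,0) = 8.8297

Derivation:
dt = T/N = 0.250000
u = exp(sigma*sqrt(dt)) = 1.094174; d = 1/u = 0.913931
p = (exp((r-q)*dt) - d) / (u - d) = 0.501145
Discount per step: exp(-r*dt) = 0.986098
Stock lattice S(k, i) with i counting down-moves:
  k=0: S(0,0) = 111.1700
  k=1: S(1,0) = 121.6394; S(1,1) = 101.6017
  k=2: S(2,0) = 133.0947; S(2,1) = 111.1700; S(2,2) = 92.8570
Terminal payoffs V(N, i) = max(K - S_T, 0):
  V(2,0) = 0.000000; V(2,1) = 6.040000; V(2,2) = 24.353011
Backward induction: V(k, i) = exp(-r*dt) * [p * V(k+1, i) + (1-p) * V(k+1, i+1)].
  V(1,0) = exp(-r*dt) * [p*0.000000 + (1-p)*6.040000] = 2.971197
  V(1,1) = exp(-r*dt) * [p*6.040000 + (1-p)*24.353011] = 14.964567
  V(0,0) = exp(-r*dt) * [p*2.971197 + (1-p)*14.964567] = 8.829669


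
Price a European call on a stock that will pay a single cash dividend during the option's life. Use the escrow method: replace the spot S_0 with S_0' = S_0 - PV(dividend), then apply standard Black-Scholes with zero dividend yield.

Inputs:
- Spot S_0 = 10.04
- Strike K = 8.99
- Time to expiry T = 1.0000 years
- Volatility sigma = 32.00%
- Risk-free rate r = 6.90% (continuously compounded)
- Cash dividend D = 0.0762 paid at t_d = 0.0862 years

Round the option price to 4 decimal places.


Answer: Price = 2.1159

Derivation:
PV(D) = D * exp(-r * t_d) = 0.0762 * 0.99406985 = 0.07574812
S_0' = S_0 - PV(D) = 10.0400 - 0.07574812 = 9.96425188
d1 = (ln(S_0'/K) + (r + sigma^2/2)*T) / (sigma*sqrt(T)) = 0.69715946
d2 = d1 - sigma*sqrt(T) = 0.37715946
exp(-rT) = 0.93332668
N(d1) = 0.75714850; N(d2) = 0.64697245
C = S_0' * N(d1) - K * exp(-rT) * N(d2) = 9.96425188 * 0.75714850 - 8.9900 * 0.93332668 * 0.64697245 = 2.1159


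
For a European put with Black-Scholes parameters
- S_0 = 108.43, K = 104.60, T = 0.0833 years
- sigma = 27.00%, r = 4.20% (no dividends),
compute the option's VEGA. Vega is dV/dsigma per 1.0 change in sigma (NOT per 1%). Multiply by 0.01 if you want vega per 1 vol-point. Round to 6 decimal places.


d1 = 0.5453347679; d2 = 0.4674080716
phi(d1) = 0.3438211953; exp(-qT) = 1.0000000000; exp(-rT) = 0.9965075130
Vega = S * exp(-qT) * phi(d1) * sqrt(T) = 108.4300 * 1.0000000000 * 0.3438211953 * 0.2886173938 = 10.759810

Answer: Vega = 10.759810


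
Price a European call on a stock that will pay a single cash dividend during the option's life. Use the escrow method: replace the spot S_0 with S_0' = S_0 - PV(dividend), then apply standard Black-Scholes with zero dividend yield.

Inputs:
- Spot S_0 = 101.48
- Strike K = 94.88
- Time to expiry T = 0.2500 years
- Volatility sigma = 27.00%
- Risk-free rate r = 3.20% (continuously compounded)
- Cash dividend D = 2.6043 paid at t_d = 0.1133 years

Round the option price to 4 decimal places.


PV(D) = D * exp(-r * t_d) = 2.6043 * 0.99638096 = 2.59487495
S_0' = S_0 - PV(D) = 101.4800 - 2.59487495 = 98.88512505
d1 = (ln(S_0'/K) + (r + sigma^2/2)*T) / (sigma*sqrt(T)) = 0.43302510
d2 = d1 - sigma*sqrt(T) = 0.29802510
exp(-rT) = 0.99203191
N(d1) = 0.66750173; N(d2) = 0.61715800
C = S_0' * N(d1) - K * exp(-rT) * N(d2) = 98.88512505 * 0.66750173 - 94.8800 * 0.99203191 * 0.61715800 = 7.9166

Answer: Price = 7.9166


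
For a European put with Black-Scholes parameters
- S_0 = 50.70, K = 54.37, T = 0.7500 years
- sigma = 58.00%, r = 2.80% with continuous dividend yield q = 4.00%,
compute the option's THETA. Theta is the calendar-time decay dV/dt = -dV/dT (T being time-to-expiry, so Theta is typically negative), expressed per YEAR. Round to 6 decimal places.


Answer: Theta = -6.472575

Derivation:
d1 = 0.0940949132; d2 = -0.4081998209
phi(d1) = 0.3971800957; exp(-qT) = 0.9704455335; exp(-rT) = 0.9792189646
Theta = -S*exp(-qT)*phi(d1)*sigma/(2*sqrt(T)) + r*K*exp(-rT)*N(-d2) - q*S*exp(-qT)*N(-d1)
N(-d1) = 0.4625168805; N(-d2) = 0.6584365102; sqrt(T) = 0.8660254038
Term 1 = -50.7000 * 0.9704455335 * 0.3971800957 * 0.5800 / (2 * 0.8660254038) = -6.5438595140
Term 2 = 0.0280 * 54.3700 * 0.9792189646 * 0.6584365102 = 0.9815469653
Term 3 = -0.0400 * 50.7000 * 0.9704455335 * 0.4625168805 = -0.9102626100
Theta = -6.5438595140 + (0.9815469653) + (-0.9102626100) = -6.472575


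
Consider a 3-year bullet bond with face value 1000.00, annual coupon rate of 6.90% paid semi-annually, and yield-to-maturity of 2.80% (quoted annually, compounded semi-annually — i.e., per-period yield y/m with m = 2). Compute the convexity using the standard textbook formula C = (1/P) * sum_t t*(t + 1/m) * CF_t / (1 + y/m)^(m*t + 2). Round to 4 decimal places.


Coupon per period c = face * coupon_rate / m = 34.500000
Periods per year m = 2; per-period yield y/m = 0.014000
Number of cashflows N = 6
Cashflows (t years, CF_t, discount factor 1/(1+y/m)^(m*t), PV):
  t = 0.5000: CF_t = 34.500000, DF = 0.986193, PV = 34.023669
  t = 1.0000: CF_t = 34.500000, DF = 0.972577, PV = 33.553914
  t = 1.5000: CF_t = 34.500000, DF = 0.959149, PV = 33.090645
  t = 2.0000: CF_t = 34.500000, DF = 0.945906, PV = 32.633772
  t = 2.5000: CF_t = 34.500000, DF = 0.932847, PV = 32.183207
  t = 3.0000: CF_t = 1034.500000, DF = 0.919967, PV = 951.705907
Price P = sum_t PV_t = 1117.191114
Convexity numerator sum_t t*(t + 1/m) * CF_t / (1+y/m)^(m*t + 2):
  t = 0.5000: term = 16.545322
  t = 1.0000: term = 48.950658
  t = 1.5000: term = 96.549621
  t = 2.0000: term = 158.694315
  t = 2.5000: term = 234.754904
  t = 3.0000: term = 9718.878528
Convexity = (1/P) * sum = 10274.373349 / 1117.191114 = 9.196612

Answer: Convexity = 9.1966


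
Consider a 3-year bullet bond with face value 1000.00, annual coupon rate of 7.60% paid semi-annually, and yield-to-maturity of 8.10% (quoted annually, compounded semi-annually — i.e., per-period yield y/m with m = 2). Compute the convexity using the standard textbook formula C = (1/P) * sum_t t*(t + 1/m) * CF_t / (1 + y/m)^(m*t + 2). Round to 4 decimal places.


Coupon per period c = face * coupon_rate / m = 38.000000
Periods per year m = 2; per-period yield y/m = 0.040500
Number of cashflows N = 6
Cashflows (t years, CF_t, discount factor 1/(1+y/m)^(m*t), PV):
  t = 0.5000: CF_t = 38.000000, DF = 0.961076, PV = 36.520903
  t = 1.0000: CF_t = 38.000000, DF = 0.923668, PV = 35.099379
  t = 1.5000: CF_t = 38.000000, DF = 0.887715, PV = 33.733185
  t = 2.0000: CF_t = 38.000000, DF = 0.853162, PV = 32.420168
  t = 2.5000: CF_t = 38.000000, DF = 0.819954, PV = 31.158258
  t = 3.0000: CF_t = 1038.000000, DF = 0.788039, PV = 817.984070
Price P = sum_t PV_t = 986.915963
Convexity numerator sum_t t*(t + 1/m) * CF_t / (1+y/m)^(m*t + 2):
  t = 0.5000: term = 16.866592
  t = 1.0000: term = 48.630252
  t = 1.5000: term = 93.474775
  t = 2.0000: term = 149.727335
  t = 2.5000: term = 215.849113
  t = 3.0000: term = 7933.228734
Convexity = (1/P) * sum = 8457.776800 / 986.915963 = 8.569906

Answer: Convexity = 8.5699


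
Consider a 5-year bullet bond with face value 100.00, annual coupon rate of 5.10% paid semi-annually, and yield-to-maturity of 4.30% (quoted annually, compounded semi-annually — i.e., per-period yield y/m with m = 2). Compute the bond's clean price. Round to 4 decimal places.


Answer: Price = 103.5650

Derivation:
Coupon per period c = face * coupon_rate / m = 2.550000
Periods per year m = 2; per-period yield y/m = 0.021500
Number of cashflows N = 10
Cashflows (t years, CF_t, discount factor 1/(1+y/m)^(m*t), PV):
  t = 0.5000: CF_t = 2.550000, DF = 0.978953, PV = 2.496329
  t = 1.0000: CF_t = 2.550000, DF = 0.958348, PV = 2.443787
  t = 1.5000: CF_t = 2.550000, DF = 0.938177, PV = 2.392352
  t = 2.0000: CF_t = 2.550000, DF = 0.918431, PV = 2.341999
  t = 2.5000: CF_t = 2.550000, DF = 0.899100, PV = 2.292706
  t = 3.0000: CF_t = 2.550000, DF = 0.880177, PV = 2.244450
  t = 3.5000: CF_t = 2.550000, DF = 0.861651, PV = 2.197210
  t = 4.0000: CF_t = 2.550000, DF = 0.843515, PV = 2.150964
  t = 4.5000: CF_t = 2.550000, DF = 0.825762, PV = 2.105692
  t = 5.0000: CF_t = 102.550000, DF = 0.808381, PV = 82.899508
Price P = sum_t PV_t = 103.564998


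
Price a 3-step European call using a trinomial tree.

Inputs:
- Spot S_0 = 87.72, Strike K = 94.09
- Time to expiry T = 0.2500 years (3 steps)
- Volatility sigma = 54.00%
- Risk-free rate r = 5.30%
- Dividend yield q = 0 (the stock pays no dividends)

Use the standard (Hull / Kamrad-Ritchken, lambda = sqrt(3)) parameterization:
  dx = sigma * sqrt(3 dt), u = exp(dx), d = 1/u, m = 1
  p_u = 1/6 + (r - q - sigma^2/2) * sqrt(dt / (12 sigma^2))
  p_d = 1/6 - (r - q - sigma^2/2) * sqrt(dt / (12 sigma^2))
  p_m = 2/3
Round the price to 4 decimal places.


Answer: Price = V(0,0) = 7.3774

Derivation:
dt = T/N = 0.083333; dx = sigma*sqrt(3*dt) = 0.270000
u = exp(dx) = 1.309964; d = 1/u = 0.763379
p_u = 0.152346, p_m = 0.666667, p_d = 0.180988
Discount per step: exp(-r*dt) = 0.995593
Stock lattice S(k, j) with j the centered position index:
  k=0: S(0,+0) = 87.7200
  k=1: S(1,-1) = 66.9636; S(1,+0) = 87.7200; S(1,+1) = 114.9101
  k=2: S(2,-2) = 51.1187; S(2,-1) = 66.9636; S(2,+0) = 87.7200; S(2,+1) = 114.9101; S(2,+2) = 150.5281
  k=3: S(3,-3) = 39.0229; S(3,-2) = 51.1187; S(3,-1) = 66.9636; S(3,+0) = 87.7200; S(3,+1) = 114.9101; S(3,+2) = 150.5281; S(3,+3) = 197.1865
Terminal payoffs V(N, j) = max(S_T - K, 0):
  V(3,-3) = 0.000000; V(3,-2) = 0.000000; V(3,-1) = 0.000000; V(3,+0) = 0.000000; V(3,+1) = 20.820082; V(3,+2) = 56.438122; V(3,+3) = 103.096489
Backward induction: V(k, j) = exp(-r*dt) * [p_u * V(k+1, j+1) + p_m * V(k+1, j) + p_d * V(k+1, j-1)]
  V(2,-2) = exp(-r*dt) * [p_u*0.000000 + p_m*0.000000 + p_d*0.000000] = 0.000000
  V(2,-1) = exp(-r*dt) * [p_u*0.000000 + p_m*0.000000 + p_d*0.000000] = 0.000000
  V(2,+0) = exp(-r*dt) * [p_u*20.820082 + p_m*0.000000 + p_d*0.000000] = 3.157871
  V(2,+1) = exp(-r*dt) * [p_u*56.438122 + p_m*20.820082 + p_d*0.000000] = 22.379099
  V(2,+2) = exp(-r*dt) * [p_u*103.096489 + p_m*56.438122 + p_d*20.820082] = 56.848262
  V(1,-1) = exp(-r*dt) * [p_u*3.157871 + p_m*0.000000 + p_d*0.000000] = 0.478968
  V(1,+0) = exp(-r*dt) * [p_u*22.379099 + p_m*3.157871 + p_d*0.000000] = 5.490304
  V(1,+1) = exp(-r*dt) * [p_u*56.848262 + p_m*22.379099 + p_d*3.157871] = 24.045088
  V(0,+0) = exp(-r*dt) * [p_u*24.045088 + p_m*5.490304 + p_d*0.478968] = 7.377400


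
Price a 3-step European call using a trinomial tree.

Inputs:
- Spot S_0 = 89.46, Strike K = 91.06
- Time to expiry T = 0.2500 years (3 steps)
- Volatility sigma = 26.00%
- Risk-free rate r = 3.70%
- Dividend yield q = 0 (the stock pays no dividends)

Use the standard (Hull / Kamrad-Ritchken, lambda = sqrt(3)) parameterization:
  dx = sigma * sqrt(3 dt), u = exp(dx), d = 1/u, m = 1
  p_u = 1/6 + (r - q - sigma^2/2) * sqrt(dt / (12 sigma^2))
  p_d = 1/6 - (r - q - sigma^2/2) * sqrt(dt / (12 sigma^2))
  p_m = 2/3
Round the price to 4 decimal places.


Answer: Price = V(0,0) = 4.1296

Derivation:
dt = T/N = 0.083333; dx = sigma*sqrt(3*dt) = 0.130000
u = exp(dx) = 1.138828; d = 1/u = 0.878095
p_u = 0.167692, p_m = 0.666667, p_d = 0.165641
Discount per step: exp(-r*dt) = 0.996921
Stock lattice S(k, j) with j the centered position index:
  k=0: S(0,+0) = 89.4600
  k=1: S(1,-1) = 78.5544; S(1,+0) = 89.4600; S(1,+1) = 101.8796
  k=2: S(2,-2) = 68.9783; S(2,-1) = 78.5544; S(2,+0) = 89.4600; S(2,+1) = 101.8796; S(2,+2) = 116.0234
  k=3: S(3,-3) = 60.5695; S(3,-2) = 68.9783; S(3,-1) = 78.5544; S(3,+0) = 89.4600; S(3,+1) = 101.8796; S(3,+2) = 116.0234; S(3,+3) = 132.1307
Terminal payoffs V(N, j) = max(S_T - K, 0):
  V(3,-3) = 0.000000; V(3,-2) = 0.000000; V(3,-1) = 0.000000; V(3,+0) = 0.000000; V(3,+1) = 10.819587; V(3,+2) = 24.963366; V(3,+3) = 41.070702
Backward induction: V(k, j) = exp(-r*dt) * [p_u * V(k+1, j+1) + p_m * V(k+1, j) + p_d * V(k+1, j-1)]
  V(2,-2) = exp(-r*dt) * [p_u*0.000000 + p_m*0.000000 + p_d*0.000000] = 0.000000
  V(2,-1) = exp(-r*dt) * [p_u*0.000000 + p_m*0.000000 + p_d*0.000000] = 0.000000
  V(2,+0) = exp(-r*dt) * [p_u*10.819587 + p_m*0.000000 + p_d*0.000000] = 1.808776
  V(2,+1) = exp(-r*dt) * [p_u*24.963366 + p_m*10.819587 + p_d*0.000000] = 11.364129
  V(2,+2) = exp(-r*dt) * [p_u*41.070702 + p_m*24.963366 + p_d*10.819587] = 25.243697
  V(1,-1) = exp(-r*dt) * [p_u*1.808776 + p_m*0.000000 + p_d*0.000000] = 0.302384
  V(1,+0) = exp(-r*dt) * [p_u*11.364129 + p_m*1.808776 + p_d*0.000000] = 3.101949
  V(1,+1) = exp(-r*dt) * [p_u*25.243697 + p_m*11.364129 + p_d*1.808776] = 12.071589
  V(0,+0) = exp(-r*dt) * [p_u*12.071589 + p_m*3.101949 + p_d*0.302384] = 4.129613


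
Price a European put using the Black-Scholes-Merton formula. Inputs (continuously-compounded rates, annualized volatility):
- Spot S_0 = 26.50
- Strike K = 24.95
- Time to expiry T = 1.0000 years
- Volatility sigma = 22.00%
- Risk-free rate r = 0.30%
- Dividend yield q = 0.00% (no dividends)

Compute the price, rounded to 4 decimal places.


Answer: Price = 1.5296

Derivation:
d1 = (ln(S/K) + (r - q + 0.5*sigma^2) * T) / (sigma * sqrt(T)) = 0.39759505
d2 = d1 - sigma * sqrt(T) = 0.17759505
exp(-rT) = 0.99700450; exp(-qT) = 1.00000000
P = K * exp(-rT) * N(-d2) - S_0 * exp(-qT) * N(-d1)
N(-d1) = 0.34546436; N(-d2) = 0.42952051
P = 24.9500 * 0.99700450 * 0.42952051 - 26.5000 * 1.00000000 * 0.34546436 = 1.5296


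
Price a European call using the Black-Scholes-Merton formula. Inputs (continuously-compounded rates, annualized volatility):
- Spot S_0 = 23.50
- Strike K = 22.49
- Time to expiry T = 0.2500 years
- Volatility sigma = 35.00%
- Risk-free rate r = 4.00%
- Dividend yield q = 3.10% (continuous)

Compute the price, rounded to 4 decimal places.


Answer: Price = 2.1703

Derivation:
d1 = (ln(S/K) + (r - q + 0.5*sigma^2) * T) / (sigma * sqrt(T)) = 0.35138374
d2 = d1 - sigma * sqrt(T) = 0.17638374
exp(-rT) = 0.99004983; exp(-qT) = 0.99227995
C = S_0 * exp(-qT) * N(d1) - K * exp(-rT) * N(d2)
N(d1) = 0.63734976; N(d2) = 0.57000376
C = 23.5000 * 0.99227995 * 0.63734976 - 22.4900 * 0.99004983 * 0.57000376 = 2.1703


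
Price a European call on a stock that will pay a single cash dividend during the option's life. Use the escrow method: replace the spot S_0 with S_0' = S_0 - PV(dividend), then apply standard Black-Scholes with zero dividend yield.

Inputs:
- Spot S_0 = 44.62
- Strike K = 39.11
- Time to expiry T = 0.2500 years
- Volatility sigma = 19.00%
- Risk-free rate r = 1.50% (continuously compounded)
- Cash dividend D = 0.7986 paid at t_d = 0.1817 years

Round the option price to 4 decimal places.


Answer: Price = 5.0637

Derivation:
PV(D) = D * exp(-r * t_d) = 0.7986 * 0.99727821 = 0.79642638
S_0' = S_0 - PV(D) = 44.6200 - 0.79642638 = 43.82357362
d1 = (ln(S_0'/K) + (r + sigma^2/2)*T) / (sigma*sqrt(T)) = 1.28480205
d2 = d1 - sigma*sqrt(T) = 1.18980205
exp(-rT) = 0.99625702
N(d1) = 0.90056927; N(d2) = 0.88293790
C = S_0' * N(d1) - K * exp(-rT) * N(d2) = 43.82357362 * 0.90056927 - 39.1100 * 0.99625702 * 0.88293790 = 5.0637


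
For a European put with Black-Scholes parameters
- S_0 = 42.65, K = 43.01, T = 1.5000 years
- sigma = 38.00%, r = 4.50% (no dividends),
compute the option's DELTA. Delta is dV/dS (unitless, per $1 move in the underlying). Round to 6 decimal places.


d1 = 0.3596766861; d2 = -0.1057263650
phi(d1) = 0.3739541089; exp(-qT) = 1.0000000000; exp(-rT) = 0.9347277206
N(-d1) = 0.3595444643
Delta = -exp(-qT) * N(-d1) = -1.0000000000 * 0.3595444643 = -0.359544

Answer: Delta = -0.359544


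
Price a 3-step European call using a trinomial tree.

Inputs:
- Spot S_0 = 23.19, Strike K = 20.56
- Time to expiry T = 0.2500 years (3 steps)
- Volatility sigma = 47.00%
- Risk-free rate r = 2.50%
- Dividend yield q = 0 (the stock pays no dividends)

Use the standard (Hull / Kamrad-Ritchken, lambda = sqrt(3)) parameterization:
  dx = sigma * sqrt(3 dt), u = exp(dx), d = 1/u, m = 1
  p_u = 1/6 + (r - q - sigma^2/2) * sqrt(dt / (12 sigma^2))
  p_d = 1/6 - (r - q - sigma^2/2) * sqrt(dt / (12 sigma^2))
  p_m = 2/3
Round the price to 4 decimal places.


Answer: Price = V(0,0) = 3.7789

Derivation:
dt = T/N = 0.083333; dx = sigma*sqrt(3*dt) = 0.235000
u = exp(dx) = 1.264909; d = 1/u = 0.790571
p_u = 0.151516, p_m = 0.666667, p_d = 0.181817
Discount per step: exp(-r*dt) = 0.997919
Stock lattice S(k, j) with j the centered position index:
  k=0: S(0,+0) = 23.1900
  k=1: S(1,-1) = 18.3333; S(1,+0) = 23.1900; S(1,+1) = 29.3332
  k=2: S(2,-2) = 14.4938; S(2,-1) = 18.3333; S(2,+0) = 23.1900; S(2,+1) = 29.3332; S(2,+2) = 37.1039
  k=3: S(3,-3) = 11.4584; S(3,-2) = 14.4938; S(3,-1) = 18.3333; S(3,+0) = 23.1900; S(3,+1) = 29.3332; S(3,+2) = 37.1039; S(3,+3) = 46.9330
Terminal payoffs V(N, j) = max(S_T - K, 0):
  V(3,-3) = 0.000000; V(3,-2) = 0.000000; V(3,-1) = 0.000000; V(3,+0) = 2.630000; V(3,+1) = 8.773234; V(3,+2) = 16.543865; V(3,+3) = 26.373005
Backward induction: V(k, j) = exp(-r*dt) * [p_u * V(k+1, j+1) + p_m * V(k+1, j) + p_d * V(k+1, j-1)]
  V(2,-2) = exp(-r*dt) * [p_u*0.000000 + p_m*0.000000 + p_d*0.000000] = 0.000000
  V(2,-1) = exp(-r*dt) * [p_u*2.630000 + p_m*0.000000 + p_d*0.000000] = 0.397658
  V(2,+0) = exp(-r*dt) * [p_u*8.773234 + p_m*2.630000 + p_d*0.000000] = 3.076203
  V(2,+1) = exp(-r*dt) * [p_u*16.543865 + p_m*8.773234 + p_d*2.630000] = 8.815278
  V(2,+2) = exp(-r*dt) * [p_u*26.373005 + p_m*16.543865 + p_d*8.773234] = 16.585711
  V(1,-1) = exp(-r*dt) * [p_u*3.076203 + p_m*0.397658 + p_d*0.000000] = 0.729677
  V(1,+0) = exp(-r*dt) * [p_u*8.815278 + p_m*3.076203 + p_d*0.397658] = 3.451560
  V(1,+1) = exp(-r*dt) * [p_u*16.585711 + p_m*8.815278 + p_d*3.076203] = 8.930534
  V(0,+0) = exp(-r*dt) * [p_u*8.930534 + p_m*3.451560 + p_d*0.729677] = 3.778945


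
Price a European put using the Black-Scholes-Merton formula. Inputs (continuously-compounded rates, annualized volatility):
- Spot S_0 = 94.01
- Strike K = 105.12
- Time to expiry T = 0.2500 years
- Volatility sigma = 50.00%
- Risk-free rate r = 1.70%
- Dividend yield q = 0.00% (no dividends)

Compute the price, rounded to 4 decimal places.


d1 = (ln(S/K) + (r - q + 0.5*sigma^2) * T) / (sigma * sqrt(T)) = -0.30480558
d2 = d1 - sigma * sqrt(T) = -0.55480558
exp(-rT) = 0.99575902; exp(-qT) = 1.00000000
P = K * exp(-rT) * N(-d2) - S_0 * exp(-qT) * N(-d1)
N(-d1) = 0.61974288; N(-d2) = 0.71048618
P = 105.1200 * 0.99575902 * 0.71048618 - 94.0100 * 1.00000000 * 0.61974288 = 16.1075

Answer: Price = 16.1075


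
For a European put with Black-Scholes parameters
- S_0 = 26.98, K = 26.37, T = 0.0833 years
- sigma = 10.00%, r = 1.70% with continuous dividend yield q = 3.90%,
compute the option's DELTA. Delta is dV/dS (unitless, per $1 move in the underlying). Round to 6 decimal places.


d1 = 0.7432937472; d2 = 0.7144320078
phi(d1) = 0.3026490697; exp(-qT) = 0.9967565713; exp(-rT) = 0.9985849022
N(-d1) = 0.2286519282
Delta = -exp(-qT) * N(-d1) = -0.9967565713 * 0.2286519282 = -0.227910

Answer: Delta = -0.227910


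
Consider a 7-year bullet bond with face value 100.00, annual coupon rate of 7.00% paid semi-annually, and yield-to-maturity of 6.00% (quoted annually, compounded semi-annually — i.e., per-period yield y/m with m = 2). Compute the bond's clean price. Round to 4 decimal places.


Answer: Price = 105.6480

Derivation:
Coupon per period c = face * coupon_rate / m = 3.500000
Periods per year m = 2; per-period yield y/m = 0.030000
Number of cashflows N = 14
Cashflows (t years, CF_t, discount factor 1/(1+y/m)^(m*t), PV):
  t = 0.5000: CF_t = 3.500000, DF = 0.970874, PV = 3.398058
  t = 1.0000: CF_t = 3.500000, DF = 0.942596, PV = 3.299086
  t = 1.5000: CF_t = 3.500000, DF = 0.915142, PV = 3.202996
  t = 2.0000: CF_t = 3.500000, DF = 0.888487, PV = 3.109705
  t = 2.5000: CF_t = 3.500000, DF = 0.862609, PV = 3.019131
  t = 3.0000: CF_t = 3.500000, DF = 0.837484, PV = 2.931195
  t = 3.5000: CF_t = 3.500000, DF = 0.813092, PV = 2.845820
  t = 4.0000: CF_t = 3.500000, DF = 0.789409, PV = 2.762932
  t = 4.5000: CF_t = 3.500000, DF = 0.766417, PV = 2.682459
  t = 5.0000: CF_t = 3.500000, DF = 0.744094, PV = 2.604329
  t = 5.5000: CF_t = 3.500000, DF = 0.722421, PV = 2.528474
  t = 6.0000: CF_t = 3.500000, DF = 0.701380, PV = 2.454830
  t = 6.5000: CF_t = 3.500000, DF = 0.680951, PV = 2.383330
  t = 7.0000: CF_t = 103.500000, DF = 0.661118, PV = 68.425693
Price P = sum_t PV_t = 105.648037


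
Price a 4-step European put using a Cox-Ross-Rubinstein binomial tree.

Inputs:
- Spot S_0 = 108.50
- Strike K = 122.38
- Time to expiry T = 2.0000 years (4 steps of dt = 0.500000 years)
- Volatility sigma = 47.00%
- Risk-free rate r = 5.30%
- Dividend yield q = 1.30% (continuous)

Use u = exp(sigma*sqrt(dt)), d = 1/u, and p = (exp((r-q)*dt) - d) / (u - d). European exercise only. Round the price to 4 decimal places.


Answer: Price = V(0,0) = 30.5015

Derivation:
dt = T/N = 0.500000
u = exp(sigma*sqrt(dt)) = 1.394227; d = 1/u = 0.717243
p = (exp((r-q)*dt) - d) / (u - d) = 0.447512
Discount per step: exp(-r*dt) = 0.973848
Stock lattice S(k, i) with i counting down-moves:
  k=0: S(0,0) = 108.5000
  k=1: S(1,0) = 151.2736; S(1,1) = 77.8209
  k=2: S(2,0) = 210.9098; S(2,1) = 108.5000; S(2,2) = 55.8165
  k=3: S(3,0) = 294.0561; S(3,1) = 151.2736; S(3,2) = 77.8209; S(3,3) = 40.0340
  k=4: S(4,0) = 409.9810; S(4,1) = 210.9098; S(4,2) = 108.5000; S(4,3) = 55.8165; S(4,4) = 28.7141
Terminal payoffs V(N, i) = max(K - S_T, 0):
  V(4,0) = 0.000000; V(4,1) = 0.000000; V(4,2) = 13.880000; V(4,3) = 66.563485; V(4,4) = 93.665867
Backward induction: V(k, i) = exp(-r*dt) * [p * V(k+1, i) + (1-p) * V(k+1, i+1)].
  V(3,0) = exp(-r*dt) * [p*0.000000 + (1-p)*0.000000] = 0.000000
  V(3,1) = exp(-r*dt) * [p*0.000000 + (1-p)*13.880000] = 7.467992
  V(3,2) = exp(-r*dt) * [p*13.880000 + (1-p)*66.563485] = 41.862823
  V(3,3) = exp(-r*dt) * [p*66.563485 + (1-p)*93.665867] = 79.404880
  V(2,0) = exp(-r*dt) * [p*0.000000 + (1-p)*7.467992] = 4.018077
  V(2,1) = exp(-r*dt) * [p*7.467992 + (1-p)*41.862823] = 25.778478
  V(2,2) = exp(-r*dt) * [p*41.862823 + (1-p)*79.404880] = 60.967149
  V(1,0) = exp(-r*dt) * [p*4.018077 + (1-p)*25.778478] = 15.620958
  V(1,1) = exp(-r*dt) * [p*25.778478 + (1-p)*60.967149] = 44.037226
  V(0,0) = exp(-r*dt) * [p*15.620958 + (1-p)*44.037226] = 30.501523


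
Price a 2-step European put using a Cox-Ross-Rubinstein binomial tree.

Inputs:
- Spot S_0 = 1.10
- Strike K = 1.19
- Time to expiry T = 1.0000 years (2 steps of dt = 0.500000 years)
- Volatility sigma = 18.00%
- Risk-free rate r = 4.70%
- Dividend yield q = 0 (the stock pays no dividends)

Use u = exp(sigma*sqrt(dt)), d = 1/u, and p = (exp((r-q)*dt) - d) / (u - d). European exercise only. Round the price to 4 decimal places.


Answer: Price = V(0,0) = 0.1042

Derivation:
dt = T/N = 0.500000
u = exp(sigma*sqrt(dt)) = 1.135734; d = 1/u = 0.880488
p = (exp((r-q)*dt) - d) / (u - d) = 0.561381
Discount per step: exp(-r*dt) = 0.976774
Stock lattice S(k, i) with i counting down-moves:
  k=0: S(0,0) = 1.1000
  k=1: S(1,0) = 1.2493; S(1,1) = 0.9685
  k=2: S(2,0) = 1.4189; S(2,1) = 1.1000; S(2,2) = 0.8528
Terminal payoffs V(N, i) = max(K - S_T, 0):
  V(2,0) = 0.000000; V(2,1) = 0.090000; V(2,2) = 0.337215
Backward induction: V(k, i) = exp(-r*dt) * [p * V(k+1, i) + (1-p) * V(k+1, i+1)].
  V(1,0) = exp(-r*dt) * [p*0.000000 + (1-p)*0.090000] = 0.038559
  V(1,1) = exp(-r*dt) * [p*0.090000 + (1-p)*0.337215] = 0.193824
  V(0,0) = exp(-r*dt) * [p*0.038559 + (1-p)*0.193824] = 0.104184


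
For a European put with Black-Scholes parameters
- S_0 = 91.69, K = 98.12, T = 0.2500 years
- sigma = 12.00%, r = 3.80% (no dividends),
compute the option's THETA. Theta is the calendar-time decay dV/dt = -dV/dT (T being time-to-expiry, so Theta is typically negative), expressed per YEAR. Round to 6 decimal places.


d1 = -0.9412982888; d2 = -1.0012982888
phi(d1) = 0.2561582741; exp(-qT) = 1.0000000000; exp(-rT) = 0.9905449824
Theta = -S*exp(-qT)*phi(d1)*sigma/(2*sqrt(T)) + r*K*exp(-rT)*N(-d2) - q*S*exp(-qT)*N(-d1)
N(-d1) = 0.8267239903; N(-d2) = 0.8416586900; sqrt(T) = 0.5000000000
Term 1 = -91.6900 * 1.0000000000 * 0.2561582741 * 0.1200 / (2 * 0.5000000000) = -2.8184582583
Term 2 = 0.0380 * 98.1200 * 0.9905449824 * 0.8416586900 = 3.1085034260
Term 3 = 0 (no dividend yield, q = 0)
Theta = -2.8184582583 + (3.1085034260) + (0.0000000000) = 0.290045

Answer: Theta = 0.290045


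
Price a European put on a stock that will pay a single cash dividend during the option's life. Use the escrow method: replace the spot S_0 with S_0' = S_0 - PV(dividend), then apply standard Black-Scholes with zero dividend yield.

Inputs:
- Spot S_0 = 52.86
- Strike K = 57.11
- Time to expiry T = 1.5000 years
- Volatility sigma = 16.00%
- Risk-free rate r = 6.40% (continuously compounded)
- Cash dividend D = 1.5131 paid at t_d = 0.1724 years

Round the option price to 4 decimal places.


Answer: Price = 4.2940

Derivation:
PV(D) = D * exp(-r * t_d) = 1.5131 * 0.98902705 = 1.49649682
S_0' = S_0 - PV(D) = 52.8600 - 1.49649682 = 51.36350318
d1 = (ln(S_0'/K) + (r + sigma^2/2)*T) / (sigma*sqrt(T)) = 0.04668642
d2 = d1 - sigma*sqrt(T) = -0.14927276
exp(-rT) = 0.90846402
N(-d1) = 0.48138158; N(-d2) = 0.55933080
P = K * exp(-rT) * N(-d2) - S_0' * N(-d1) = 57.1100 * 0.90846402 * 0.55933080 - 51.36350318 * 0.48138158 = 4.2940


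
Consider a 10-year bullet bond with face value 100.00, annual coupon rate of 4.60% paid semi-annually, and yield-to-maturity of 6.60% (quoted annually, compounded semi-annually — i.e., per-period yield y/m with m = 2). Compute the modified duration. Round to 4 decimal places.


Coupon per period c = face * coupon_rate / m = 2.300000
Periods per year m = 2; per-period yield y/m = 0.033000
Number of cashflows N = 20
Cashflows (t years, CF_t, discount factor 1/(1+y/m)^(m*t), PV):
  t = 0.5000: CF_t = 2.300000, DF = 0.968054, PV = 2.226525
  t = 1.0000: CF_t = 2.300000, DF = 0.937129, PV = 2.155397
  t = 1.5000: CF_t = 2.300000, DF = 0.907192, PV = 2.086541
  t = 2.0000: CF_t = 2.300000, DF = 0.878211, PV = 2.019885
  t = 2.5000: CF_t = 2.300000, DF = 0.850156, PV = 1.955358
  t = 3.0000: CF_t = 2.300000, DF = 0.822997, PV = 1.892892
  t = 3.5000: CF_t = 2.300000, DF = 0.796705, PV = 1.832422
  t = 4.0000: CF_t = 2.300000, DF = 0.771254, PV = 1.773884
  t = 4.5000: CF_t = 2.300000, DF = 0.746616, PV = 1.717216
  t = 5.0000: CF_t = 2.300000, DF = 0.722764, PV = 1.662358
  t = 5.5000: CF_t = 2.300000, DF = 0.699675, PV = 1.609253
  t = 6.0000: CF_t = 2.300000, DF = 0.677323, PV = 1.557844
  t = 6.5000: CF_t = 2.300000, DF = 0.655686, PV = 1.508077
  t = 7.0000: CF_t = 2.300000, DF = 0.634739, PV = 1.459901
  t = 7.5000: CF_t = 2.300000, DF = 0.614462, PV = 1.413263
  t = 8.0000: CF_t = 2.300000, DF = 0.594833, PV = 1.368115
  t = 8.5000: CF_t = 2.300000, DF = 0.575830, PV = 1.324410
  t = 9.0000: CF_t = 2.300000, DF = 0.557435, PV = 1.282100
  t = 9.5000: CF_t = 2.300000, DF = 0.539627, PV = 1.241143
  t = 10.0000: CF_t = 102.300000, DF = 0.522388, PV = 53.440339
Price P = sum_t PV_t = 85.526923
First compute Macaulay numerator sum_t t * PV_t:
  t * PV_t at t = 0.5000: 1.113262
  t * PV_t at t = 1.0000: 2.155397
  t * PV_t at t = 1.5000: 3.129811
  t * PV_t at t = 2.0000: 4.039769
  t * PV_t at t = 2.5000: 4.888394
  t * PV_t at t = 3.0000: 5.678677
  t * PV_t at t = 3.5000: 6.413478
  t * PV_t at t = 4.0000: 7.095537
  t * PV_t at t = 4.5000: 7.727472
  t * PV_t at t = 5.0000: 8.311791
  t * PV_t at t = 5.5000: 8.850891
  t * PV_t at t = 6.0000: 9.347064
  t * PV_t at t = 6.5000: 9.802504
  t * PV_t at t = 7.0000: 10.219305
  t * PV_t at t = 7.5000: 10.599473
  t * PV_t at t = 8.0000: 10.944922
  t * PV_t at t = 8.5000: 11.257483
  t * PV_t at t = 9.0000: 11.538904
  t * PV_t at t = 9.5000: 11.790856
  t * PV_t at t = 10.0000: 534.403389
Macaulay duration D = 679.308380 / 85.526923 = 7.942626
Modified duration = D / (1 + y/m) = 7.942626 / (1 + 0.033000) = 7.688893

Answer: Modified duration = 7.6889


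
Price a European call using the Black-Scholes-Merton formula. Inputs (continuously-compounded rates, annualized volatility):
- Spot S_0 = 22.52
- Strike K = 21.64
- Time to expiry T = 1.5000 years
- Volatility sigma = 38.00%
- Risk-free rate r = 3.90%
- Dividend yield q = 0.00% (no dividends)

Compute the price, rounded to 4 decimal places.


d1 = (ln(S/K) + (r - q + 0.5*sigma^2) * T) / (sigma * sqrt(T)) = 0.44404597
d2 = d1 - sigma * sqrt(T) = -0.02135708
exp(-rT) = 0.94317824; exp(-qT) = 1.00000000
C = S_0 * exp(-qT) * N(d1) - K * exp(-rT) * N(d2)
N(d1) = 0.67149533; N(d2) = 0.49148041
C = 22.5200 * 1.00000000 * 0.67149533 - 21.6400 * 0.94317824 * 0.49148041 = 5.0908

Answer: Price = 5.0908


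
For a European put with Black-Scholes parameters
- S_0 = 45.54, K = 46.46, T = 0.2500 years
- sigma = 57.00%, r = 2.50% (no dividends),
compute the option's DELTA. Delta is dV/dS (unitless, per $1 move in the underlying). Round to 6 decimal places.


d1 = 0.0942520466; d2 = -0.1907479534
phi(d1) = 0.3971742184; exp(-qT) = 1.0000000000; exp(-rT) = 0.9937694906
N(-d1) = 0.4624544708
Delta = -exp(-qT) * N(-d1) = -1.0000000000 * 0.4624544708 = -0.462454

Answer: Delta = -0.462454


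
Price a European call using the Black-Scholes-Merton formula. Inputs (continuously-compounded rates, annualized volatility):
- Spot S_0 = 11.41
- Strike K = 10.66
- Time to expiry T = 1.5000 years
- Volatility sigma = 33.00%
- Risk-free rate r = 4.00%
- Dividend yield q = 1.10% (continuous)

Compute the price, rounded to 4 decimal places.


Answer: Price = 2.3580

Derivation:
d1 = (ln(S/K) + (r - q + 0.5*sigma^2) * T) / (sigma * sqrt(T)) = 0.47793935
d2 = d1 - sigma * sqrt(T) = 0.07377355
exp(-rT) = 0.94176453; exp(-qT) = 0.98363538
C = S_0 * exp(-qT) * N(d1) - K * exp(-rT) * N(d2)
N(d1) = 0.68365332; N(d2) = 0.52940471
C = 11.4100 * 0.98363538 * 0.68365332 - 10.6600 * 0.94176453 * 0.52940471 = 2.3580


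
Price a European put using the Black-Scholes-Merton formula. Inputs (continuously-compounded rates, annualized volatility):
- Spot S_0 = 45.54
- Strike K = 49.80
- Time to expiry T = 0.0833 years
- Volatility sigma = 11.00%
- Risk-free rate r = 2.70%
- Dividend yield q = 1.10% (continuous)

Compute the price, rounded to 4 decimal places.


d1 = (ln(S/K) + (r - q + 0.5*sigma^2) * T) / (sigma * sqrt(T)) = -2.75883197
d2 = d1 - sigma * sqrt(T) = -2.79057989
exp(-rT) = 0.99775343; exp(-qT) = 0.99908412
P = K * exp(-rT) * N(-d2) - S_0 * exp(-qT) * N(-d1)
N(-d1) = 0.99709958; N(-d2) = 0.99736931
P = 49.8000 * 0.99775343 * 0.99736931 - 45.5400 * 0.99908412 * 0.99709958 = 4.1911

Answer: Price = 4.1911


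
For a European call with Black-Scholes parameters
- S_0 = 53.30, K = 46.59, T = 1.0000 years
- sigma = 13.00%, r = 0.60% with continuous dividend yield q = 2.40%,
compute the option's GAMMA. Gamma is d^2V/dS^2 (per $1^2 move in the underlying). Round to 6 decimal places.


Answer: Gamma = 0.035404

Derivation:
d1 = 0.9615415796; d2 = 0.8315415796
phi(d1) = 0.2512719054; exp(-qT) = 0.9762857098; exp(-rT) = 0.9940179641
Gamma = exp(-qT) * phi(d1) / (S * sigma * sqrt(T)) = 0.9762857098 * 0.2512719054 / (53.3000 * 0.1300 * 1.0000000000) = 0.035404


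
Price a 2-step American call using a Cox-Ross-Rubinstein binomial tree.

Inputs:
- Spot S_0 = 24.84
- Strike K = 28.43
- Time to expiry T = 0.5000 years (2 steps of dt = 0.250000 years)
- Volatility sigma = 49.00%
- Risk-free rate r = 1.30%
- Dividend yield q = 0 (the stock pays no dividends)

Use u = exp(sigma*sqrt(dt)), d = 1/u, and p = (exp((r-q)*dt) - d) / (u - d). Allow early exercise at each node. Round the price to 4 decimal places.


dt = T/N = 0.250000
u = exp(sigma*sqrt(dt)) = 1.277621; d = 1/u = 0.782705
p = (exp((r-q)*dt) - d) / (u - d) = 0.445632
Discount per step: exp(-r*dt) = 0.996755
Stock lattice S(k, i) with i counting down-moves:
  k=0: S(0,0) = 24.8400
  k=1: S(1,0) = 31.7361; S(1,1) = 19.4424
  k=2: S(2,0) = 40.5467; S(2,1) = 24.8400; S(2,2) = 15.2176
Terminal payoffs V(N, i) = max(S_T - K, 0):
  V(2,0) = 12.116735; V(2,1) = 0.000000; V(2,2) = 0.000000
Backward induction: V(k, i) = exp(-r*dt) * [p * V(k+1, i) + (1-p) * V(k+1, i+1)]; then take max(V_cont, immediate exercise) for American.
  V(1,0) = exp(-r*dt) * [p*12.116735 + (1-p)*0.000000] = 5.382084; exercise = 3.306113; V(1,0) = max -> 5.382084
  V(1,1) = exp(-r*dt) * [p*0.000000 + (1-p)*0.000000] = 0.000000; exercise = 0.000000; V(1,1) = max -> 0.000000
  V(0,0) = exp(-r*dt) * [p*5.382084 + (1-p)*0.000000] = 2.390647; exercise = 0.000000; V(0,0) = max -> 2.390647

Answer: Price = V(0,0) = 2.3906


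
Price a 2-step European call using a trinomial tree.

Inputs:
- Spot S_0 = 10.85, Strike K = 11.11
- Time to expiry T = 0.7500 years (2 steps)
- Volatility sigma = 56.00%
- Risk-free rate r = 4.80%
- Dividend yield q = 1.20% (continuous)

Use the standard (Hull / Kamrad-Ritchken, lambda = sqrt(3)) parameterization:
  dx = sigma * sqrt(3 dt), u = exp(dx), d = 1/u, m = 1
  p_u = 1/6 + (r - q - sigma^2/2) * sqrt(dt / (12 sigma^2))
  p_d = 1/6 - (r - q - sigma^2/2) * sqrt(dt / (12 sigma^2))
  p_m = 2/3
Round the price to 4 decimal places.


dt = T/N = 0.375000; dx = sigma*sqrt(3*dt) = 0.593970
u = exp(dx) = 1.811164; d = 1/u = 0.552131
p_u = 0.128533, p_m = 0.666667, p_d = 0.204800
Discount per step: exp(-r*dt) = 0.982161
Stock lattice S(k, j) with j the centered position index:
  k=0: S(0,+0) = 10.8500
  k=1: S(1,-1) = 5.9906; S(1,+0) = 10.8500; S(1,+1) = 19.6511
  k=2: S(2,-2) = 3.3076; S(2,-1) = 5.9906; S(2,+0) = 10.8500; S(2,+1) = 19.6511; S(2,+2) = 35.5914
Terminal payoffs V(N, j) = max(S_T - K, 0):
  V(2,-2) = 0.000000; V(2,-1) = 0.000000; V(2,+0) = 0.000000; V(2,+1) = 8.541129; V(2,+2) = 24.481416
Backward induction: V(k, j) = exp(-r*dt) * [p_u * V(k+1, j+1) + p_m * V(k+1, j) + p_d * V(k+1, j-1)]
  V(1,-1) = exp(-r*dt) * [p_u*0.000000 + p_m*0.000000 + p_d*0.000000] = 0.000000
  V(1,+0) = exp(-r*dt) * [p_u*8.541129 + p_m*0.000000 + p_d*0.000000] = 1.078236
  V(1,+1) = exp(-r*dt) * [p_u*24.481416 + p_m*8.541129 + p_d*0.000000] = 8.683055
  V(0,+0) = exp(-r*dt) * [p_u*8.683055 + p_m*1.078236 + p_d*0.000000] = 1.802154

Answer: Price = V(0,0) = 1.8022


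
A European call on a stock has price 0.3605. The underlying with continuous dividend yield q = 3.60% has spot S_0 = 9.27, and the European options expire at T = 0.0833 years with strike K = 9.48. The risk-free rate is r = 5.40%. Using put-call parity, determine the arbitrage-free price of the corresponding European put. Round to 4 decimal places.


Answer: Put price = 0.5557

Derivation:
Put-call parity: C - P = S_0 * exp(-qT) - K * exp(-rT).
S_0 * exp(-qT) = 9.2700 * 0.99700569 = 9.24224276
K * exp(-rT) = 9.4800 * 0.99551190 = 9.43745283
P = C - S*exp(-qT) + K*exp(-rT)
P = 0.3605 - 9.24224276 + 9.43745283 = 0.5557


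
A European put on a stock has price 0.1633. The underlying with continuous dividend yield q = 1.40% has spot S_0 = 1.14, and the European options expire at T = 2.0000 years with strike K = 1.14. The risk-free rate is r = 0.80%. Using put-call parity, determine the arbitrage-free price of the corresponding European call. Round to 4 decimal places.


Put-call parity: C - P = S_0 * exp(-qT) - K * exp(-rT).
S_0 * exp(-qT) = 1.1400 * 0.97238837 = 1.10852274
K * exp(-rT) = 1.1400 * 0.98412732 = 1.12190514
C = P + S*exp(-qT) - K*exp(-rT)
C = 0.1633 + 1.10852274 - 1.12190514 = 0.1499

Answer: Call price = 0.1499


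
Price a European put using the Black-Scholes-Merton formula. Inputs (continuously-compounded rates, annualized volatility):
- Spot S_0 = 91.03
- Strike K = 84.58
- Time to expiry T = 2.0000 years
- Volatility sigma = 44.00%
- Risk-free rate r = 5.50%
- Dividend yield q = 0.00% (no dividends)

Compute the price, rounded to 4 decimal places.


d1 = (ln(S/K) + (r - q + 0.5*sigma^2) * T) / (sigma * sqrt(T)) = 0.60600866
d2 = d1 - sigma * sqrt(T) = -0.01624531
exp(-rT) = 0.89583414; exp(-qT) = 1.00000000
P = K * exp(-rT) * N(-d2) - S_0 * exp(-qT) * N(-d1)
N(-d1) = 0.27225450; N(-d2) = 0.50648066
P = 84.5800 * 0.89583414 * 0.50648066 - 91.0300 * 1.00000000 * 0.27225450 = 13.5925

Answer: Price = 13.5925


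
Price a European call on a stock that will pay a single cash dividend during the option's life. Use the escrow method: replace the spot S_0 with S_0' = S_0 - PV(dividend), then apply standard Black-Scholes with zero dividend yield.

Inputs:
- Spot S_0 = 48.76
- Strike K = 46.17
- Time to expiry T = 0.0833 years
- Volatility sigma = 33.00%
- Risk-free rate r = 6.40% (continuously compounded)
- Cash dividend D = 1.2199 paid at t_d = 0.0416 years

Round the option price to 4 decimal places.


PV(D) = D * exp(-r * t_d) = 1.2199 * 0.99734114 = 1.21665646
S_0' = S_0 - PV(D) = 48.7600 - 1.21665646 = 47.54334354
d1 = (ln(S_0'/K) + (r + sigma^2/2)*T) / (sigma*sqrt(T)) = 0.41134923
d2 = d1 - sigma*sqrt(T) = 0.31610549
exp(-rT) = 0.99468299
N(d1) = 0.65959176; N(d2) = 0.62403878
C = S_0' * N(d1) - K * exp(-rT) * N(d2) = 47.54334354 * 0.65959176 - 46.1700 * 0.99468299 * 0.62403878 = 2.7005

Answer: Price = 2.7005


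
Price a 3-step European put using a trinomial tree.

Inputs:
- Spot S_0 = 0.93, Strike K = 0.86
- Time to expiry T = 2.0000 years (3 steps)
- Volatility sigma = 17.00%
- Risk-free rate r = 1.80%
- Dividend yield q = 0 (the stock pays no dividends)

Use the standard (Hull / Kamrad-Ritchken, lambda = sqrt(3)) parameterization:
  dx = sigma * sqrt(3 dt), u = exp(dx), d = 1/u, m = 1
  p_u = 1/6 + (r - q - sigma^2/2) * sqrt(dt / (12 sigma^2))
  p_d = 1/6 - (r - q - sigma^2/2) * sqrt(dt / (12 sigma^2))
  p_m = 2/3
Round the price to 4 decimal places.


dt = T/N = 0.666667; dx = sigma*sqrt(3*dt) = 0.240416
u = exp(dx) = 1.271778; d = 1/u = 0.786300
p_u = 0.171589, p_m = 0.666667, p_d = 0.161745
Discount per step: exp(-r*dt) = 0.988072
Stock lattice S(k, j) with j the centered position index:
  k=0: S(0,+0) = 0.9300
  k=1: S(1,-1) = 0.7313; S(1,+0) = 0.9300; S(1,+1) = 1.1828
  k=2: S(2,-2) = 0.5750; S(2,-1) = 0.7313; S(2,+0) = 0.9300; S(2,+1) = 1.1828; S(2,+2) = 1.5042
  k=3: S(3,-3) = 0.4521; S(3,-2) = 0.5750; S(3,-1) = 0.7313; S(3,+0) = 0.9300; S(3,+1) = 1.1828; S(3,+2) = 1.5042; S(3,+3) = 1.9130
Terminal payoffs V(N, j) = max(K - S_T, 0):
  V(3,-3) = 0.407885; V(3,-2) = 0.285010; V(3,-1) = 0.128741; V(3,+0) = 0.000000; V(3,+1) = 0.000000; V(3,+2) = 0.000000; V(3,+3) = 0.000000
Backward induction: V(k, j) = exp(-r*dt) * [p_u * V(k+1, j+1) + p_m * V(k+1, j) + p_d * V(k+1, j-1)]
  V(2,-2) = exp(-r*dt) * [p_u*0.128741 + p_m*0.285010 + p_d*0.407885] = 0.274754
  V(2,-1) = exp(-r*dt) * [p_u*0.000000 + p_m*0.128741 + p_d*0.285010] = 0.130352
  V(2,+0) = exp(-r*dt) * [p_u*0.000000 + p_m*0.000000 + p_d*0.128741] = 0.020575
  V(2,+1) = exp(-r*dt) * [p_u*0.000000 + p_m*0.000000 + p_d*0.000000] = 0.000000
  V(2,+2) = exp(-r*dt) * [p_u*0.000000 + p_m*0.000000 + p_d*0.000000] = 0.000000
  V(1,-1) = exp(-r*dt) * [p_u*0.020575 + p_m*0.130352 + p_d*0.274754] = 0.133263
  V(1,+0) = exp(-r*dt) * [p_u*0.000000 + p_m*0.020575 + p_d*0.130352] = 0.034385
  V(1,+1) = exp(-r*dt) * [p_u*0.000000 + p_m*0.000000 + p_d*0.020575] = 0.003288
  V(0,+0) = exp(-r*dt) * [p_u*0.003288 + p_m*0.034385 + p_d*0.133263] = 0.044505

Answer: Price = V(0,0) = 0.0445


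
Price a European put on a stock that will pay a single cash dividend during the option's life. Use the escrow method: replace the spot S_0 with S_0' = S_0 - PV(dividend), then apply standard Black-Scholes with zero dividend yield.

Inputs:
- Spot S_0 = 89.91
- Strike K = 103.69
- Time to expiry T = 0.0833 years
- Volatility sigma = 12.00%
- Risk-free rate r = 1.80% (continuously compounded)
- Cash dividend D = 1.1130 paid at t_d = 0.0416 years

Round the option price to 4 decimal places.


PV(D) = D * exp(-r * t_d) = 1.1130 * 0.99925148 = 1.11216690
S_0' = S_0 - PV(D) = 89.9100 - 1.11216690 = 88.79783310
d1 = (ln(S_0'/K) + (r + sigma^2/2)*T) / (sigma*sqrt(T)) = -4.41600409
d2 = d1 - sigma*sqrt(T) = -4.45063817
exp(-rT) = 0.99850172
N(-d1) = 0.99999497; N(-d2) = 0.99999572
P = K * exp(-rT) * N(-d2) - S_0' * N(-d1) = 103.6900 * 0.99850172 * 0.99999572 - 88.79783310 * 0.99999497 = 14.7368

Answer: Price = 14.7368


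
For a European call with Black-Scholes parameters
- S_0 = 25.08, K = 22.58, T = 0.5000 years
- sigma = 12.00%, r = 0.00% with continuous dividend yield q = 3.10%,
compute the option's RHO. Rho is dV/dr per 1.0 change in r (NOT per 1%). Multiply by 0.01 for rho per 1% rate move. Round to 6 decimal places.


Answer: Rho = 9.532484

Derivation:
d1 = 1.0972665836; d2 = 1.0124137698
phi(d1) = 0.2185073753; exp(-qT) = 0.9846195068; exp(-rT) = 1.0000000000
N(d2) = 0.8443298714
Rho = K*T*exp(-rT)*N(d2) = 22.5800 * 0.5000 * 1.0000000000 * 0.8443298714 = 9.532484
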